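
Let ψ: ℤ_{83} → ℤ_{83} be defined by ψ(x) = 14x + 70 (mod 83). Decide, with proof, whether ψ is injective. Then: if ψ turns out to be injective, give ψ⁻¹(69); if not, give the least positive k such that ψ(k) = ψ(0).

If ψ(a) = ψ(b), then 14a ≡ 14b (mod 83). Because gcd(14, 83) = 1, we may cancel 14 to get a ≡ b (mod 83).
So ψ is injective.
We now compute 14⁻¹ mod 83 explicitly. Euclid's algorithm: 83 = 5·14 + 13, 14 = 1·13 + 1; back-substituting gives 1 = 6·14 − 1·83, so 14⁻¹ ≡ 6 (mod 83).
Since ψ is injective, we compute ψ⁻¹(69): solve 14x + 70 ≡ 69 (mod 83), i.e. 14x ≡ 82 (mod 83).
Multiplying by 14⁻¹ = 6 gives x ≡ 6·82 = 492 = 5·83 + 77 ≡ 77 (mod 83).
Check: ψ(77) = 14·77 + 70 = 1148 = 13·83 + 69 ≡ 69 (mod 83).

77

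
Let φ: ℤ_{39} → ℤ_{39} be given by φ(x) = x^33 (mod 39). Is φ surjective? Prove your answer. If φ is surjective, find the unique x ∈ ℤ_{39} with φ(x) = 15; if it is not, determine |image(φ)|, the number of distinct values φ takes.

φ(2): Repeated squaring mod 39: 2^1 ≡ 2, 2^2 ≡ 2² = 4, 2^4 ≡ 4² = 16, 2^8 ≡ 16² = 256 ≡ 22, 2^16 ≡ 22² = 484 ≡ 16, 2^32 ≡ 16² = 256 ≡ 22. Since 33 = 32 + 1, 2^33 ≡ 22·2: 22·2 = 44 ≡ 5. So 2^33 ≡ 5 (mod 39).
φ(5): Repeated squaring mod 39: 5^1 ≡ 5, 5^2 ≡ 5² = 25, 5^4 ≡ 25² = 625 ≡ 1, 5^8 ≡ 1² = 1, 5^16 ≡ 1² = 1, 5^32 ≡ 1² = 1. Since 33 = 32 + 1, 5^33 ≡ 1·5: 1·5 = 5. So 5^33 ≡ 5 (mod 39).
So φ(2) = φ(5) = 5 while 2 ≠ 5, therefore φ is not injective.
A non-injective map from the 39-element set ℤ_{39} to itself takes at most 38 distinct values, so it cannot be surjective. Therefore φ is not surjective.
Since φ is not surjective, we determine |image(φ)|. Computing x^33 mod 39 for each x (by repeated squaring, reducing mod 39 at every step), the values φ(0), φ(1), …, φ(38) are: 0, 1, 5, 27, 25, 5, 18, 34, 8, 27, 25, 8, 12, 13, 14, 18, 1, 38, 18, 31, 8, 21, 1, 38, 21, 25, 26, 27, 31, 14, 12, 31, 5, 21, 34, 14, 12, 34, 38.
The distinct values are {0, 1, 5, 8, 12, 13, 14, 18, 21, 25, 26, 27, 31, 34, 38}; there are 15 of them.

15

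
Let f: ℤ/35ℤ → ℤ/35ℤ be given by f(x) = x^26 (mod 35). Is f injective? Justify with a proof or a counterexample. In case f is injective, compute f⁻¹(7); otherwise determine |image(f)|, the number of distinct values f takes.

12

f(1) = 1^26 = 1.
f(6): Repeated squaring mod 35: 6^1 ≡ 6, 6^2 ≡ 6² = 36 ≡ 1, 6^4 ≡ 1² = 1, 6^8 ≡ 1² = 1, 6^16 ≡ 1² = 1. Since 26 = 16 + 8 + 2, 6^26 ≡ 1·1·1: 1·1 = 1, then 1·1 = 1. So 6^26 ≡ 1 (mod 35).
So f(1) = f(6) = 1 while 1 ≠ 6, therefore f is not injective.
Since f is not injective, we determine |image(f)|. Computing x^26 mod 35 for each x (by repeated squaring, reducing mod 35 at every step), the values f(0), f(1), …, f(34) are: 0, 1, 4, 9, 16, 25, 1, 14, 29, 11, 30, 16, 4, 29, 21, 15, 11, 9, 9, 11, 15, 21, 29, 4, 16, 30, 11, 29, 14, 1, 25, 16, 9, 4, 1.
The distinct values are {0, 1, 4, 9, 11, 14, 15, 16, 21, 25, 29, 30}; there are 12 of them.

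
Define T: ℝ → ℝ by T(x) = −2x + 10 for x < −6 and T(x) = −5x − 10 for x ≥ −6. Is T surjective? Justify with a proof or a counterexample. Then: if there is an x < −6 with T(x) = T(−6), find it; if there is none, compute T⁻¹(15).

Both pieces are strictly decreasing (slopes −2 and −5), so each is injective on its own interval.
The left piece maps (−∞, −6) onto (22, ∞); the right piece maps [−6, ∞) onto (−∞, 20].
The union (22, ∞) ∪ (−∞, 20] omits the interval between 22 and 20; in particular 22 has no preimage. So T is not surjective.
Because the two images are disjoint, no x < −6 has T(x) = T(−6), so we compute T⁻¹(15): 15 lies in (−∞, 20], so solve −5x − 10 = 15: x = (15 + 10)/(−5) = −5.

-5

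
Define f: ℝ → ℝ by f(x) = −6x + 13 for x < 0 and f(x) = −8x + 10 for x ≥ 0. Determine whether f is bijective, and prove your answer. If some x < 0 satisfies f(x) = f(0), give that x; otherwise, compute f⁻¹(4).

3/4

Both pieces are strictly decreasing (slopes −6 and −8), so each is injective on its own interval.
The left piece maps (−∞, 0) onto (13, ∞); the right piece maps [0, ∞) onto (−∞, 10].
The images leave a gap (13 has no preimage), so f is not surjective, hence not bijective.
Because the two images are disjoint, no x < 0 has f(x) = f(0), so we compute f⁻¹(4): 4 lies in (−∞, 10], so solve −8x + 10 = 4: x = (4 − 10)/(−8) = 3/4.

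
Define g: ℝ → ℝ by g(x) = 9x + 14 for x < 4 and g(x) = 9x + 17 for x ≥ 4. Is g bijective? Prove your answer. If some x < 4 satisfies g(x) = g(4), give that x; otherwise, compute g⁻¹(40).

26/9

Both pieces are strictly increasing (slopes 9 and 9), so each is injective on its own interval.
The left piece maps (−∞, 4) onto (−∞, 50); the right piece maps [4, ∞) onto [53, ∞).
The images leave a gap (50 has no preimage), so g is not surjective, hence not bijective.
Because the two images are disjoint, no x < 4 has g(x) = g(4), so we compute g⁻¹(40): 40 lies in (−∞, 50), so solve 9x + 14 = 40: x = (40 − 14)/9 = 26/9.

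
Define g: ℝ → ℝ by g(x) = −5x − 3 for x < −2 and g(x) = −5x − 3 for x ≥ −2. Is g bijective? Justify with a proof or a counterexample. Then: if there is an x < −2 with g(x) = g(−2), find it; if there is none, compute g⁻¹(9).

-12/5

Both pieces are strictly decreasing (slopes −5 and −5), so each is injective on its own interval.
The left piece maps (−∞, −2) onto (7, ∞); the right piece maps [−2, ∞) onto (−∞, 7].
Since 7 = 7, the images partition ℝ: g is injective and surjective, hence bijective.
Because the two images are disjoint, no x < −2 has g(x) = g(−2), so we compute g⁻¹(9): 9 lies in (7, ∞), so solve −5x − 3 = 9: x = (9 + 3)/(−5) = −12/5.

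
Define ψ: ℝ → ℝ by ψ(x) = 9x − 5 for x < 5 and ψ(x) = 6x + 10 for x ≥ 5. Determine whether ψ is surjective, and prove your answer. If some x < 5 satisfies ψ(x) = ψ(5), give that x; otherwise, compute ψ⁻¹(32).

Both pieces are strictly increasing (slopes 9 and 6), so each is injective on its own interval.
The left piece maps (−∞, 5) onto (−∞, 40); the right piece maps [5, ∞) onto [40, ∞).
These images together cover ℝ, so ψ is surjective.
Because the two images are disjoint, no x < 5 has ψ(x) = ψ(5), so we compute ψ⁻¹(32): 32 lies in (−∞, 40), so solve 9x − 5 = 32: x = (32 + 5)/9 = 37/9.

37/9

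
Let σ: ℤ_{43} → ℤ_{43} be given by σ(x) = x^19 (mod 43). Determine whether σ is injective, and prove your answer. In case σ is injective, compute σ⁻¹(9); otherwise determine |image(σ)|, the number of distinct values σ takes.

14

Since 43 is prime, the nonzero elements of ℤ_{43} form a cyclic group of order 42.
As gcd(19, 42) = 1, raising to the 19th power is a bijection on this group: if x_1^19 ≡ x_2^19 then (x_1x_2^{−1})^19 = 1, and the only element of order dividing gcd(19, 42) = 1 is 1, so x_1 = x_2.
With σ(0) = 0 this makes σ injective on all of ℤ_{43}, hence bijective (finite equal-size domain and codomain). In particular σ is injective.
Since σ is injective, we find the preimage of 9. The inverse of x ↦ x^19 on (ℤ_{43})^× is x ↦ x^31, because 19·31 = 589 = 14·42 + 1 ≡ 1 (mod 42) and x^{42} = 1 for x ≠ 0 (Fermat). So σ⁻¹(9) = 9^31 mod 43.
Repeated squaring mod 43: 9^1 ≡ 9, 9^2 ≡ 9² = 81 ≡ 38, 9^4 ≡ 38² = 1444 ≡ 25, 9^8 ≡ 25² = 625 ≡ 23, 9^16 ≡ 23² = 529 ≡ 13. Since 31 = 16 + 8 + 4 + 2 + 1, 9^31 ≡ 13·23·25·38·9: 13·23 = 299 ≡ 41, then 41·25 = 1025 ≡ 36, then 36·38 = 1368 ≡ 35, then 35·9 = 315 ≡ 14. So 9^31 ≡ 14 (mod 43).
Hence σ⁻¹(9) = 14.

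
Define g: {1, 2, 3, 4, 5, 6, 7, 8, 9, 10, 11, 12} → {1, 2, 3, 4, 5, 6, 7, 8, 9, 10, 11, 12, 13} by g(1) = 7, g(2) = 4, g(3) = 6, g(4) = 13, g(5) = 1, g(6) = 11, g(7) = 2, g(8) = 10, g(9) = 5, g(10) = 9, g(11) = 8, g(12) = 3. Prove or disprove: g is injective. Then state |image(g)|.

The values g(1), …, g(12) are 7, 4, 6, 13, 1, 11, 2, 10, 5, 9, 8, 3 — all distinct.
So g(s) = g(t) only when s = t, and g is injective.
The image of g is {1, 2, 3, 4, 5, 6, 7, 8, 9, 10, 11, 13}, which has 12 elements.

12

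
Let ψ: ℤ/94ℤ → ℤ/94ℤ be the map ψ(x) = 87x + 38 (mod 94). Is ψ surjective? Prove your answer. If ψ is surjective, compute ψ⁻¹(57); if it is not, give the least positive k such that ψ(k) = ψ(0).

By definition, surjectivity means every element of the codomain has a preimage under ψ.
Since gcd(87, 94) = 1, 87 is invertible modulo 94. Euclid's algorithm: 94 = 1·87 + 7, 87 = 12·7 + 3, 7 = 2·3 + 1; back-substituting gives 1 = 67·87 − 62·94, so 87⁻¹ ≡ 67 (mod 94).
Then y ↦ 67(y − 38) is a two-sided inverse to ψ, so every y ∈ ℤ/94ℤ has a preimage.
Hence ψ is surjective.
Since ψ is surjective, we compute ψ⁻¹(57): solve 87x + 38 ≡ 57 (mod 94), i.e. 87x ≡ 19 (mod 94).
Multiplying by 87⁻¹ = 67 gives x ≡ 67·19 = 1273 = 13·94 + 51 ≡ 51 (mod 94).
Check: ψ(51) = 87·51 + 38 = 4475 = 47·94 + 57 ≡ 57 (mod 94).

51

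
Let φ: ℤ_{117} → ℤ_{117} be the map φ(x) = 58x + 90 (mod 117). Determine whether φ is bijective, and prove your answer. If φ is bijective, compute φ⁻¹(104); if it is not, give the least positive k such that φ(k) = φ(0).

Recall: φ is injective when φ(u) = φ(v) forces u = v.
Suppose φ(u) = φ(v) in ℤ_{117}. Then 58u + 90 ≡ 58v + 90 (mod 117), thus 58(u − v) ≡ 0 (mod 117).
Since gcd(58, 117) = 1, 58 is invertible modulo 117, hence u − v ≡ 0 (mod 117), i.e. u = v.
We now compute 58⁻¹ mod 117 explicitly. Euclid's algorithm: 117 = 2·58 + 1; back-substituting gives 1 = 115·58 − 57·117, so 58⁻¹ ≡ 115 (mod 117).
For any y ∈ ℤ_{117}, x = 115(y − 90) mod 117 satisfies φ(x) = 58·115(y − 90) + 90 ≡ y (since 58·115 ≡ 1 mod 117). So every y has a preimage.
Hence φ is bijective.
Since φ is bijective, we compute φ⁻¹(104): solve 58x + 90 ≡ 104 (mod 117), i.e. 58x ≡ 14 (mod 117).
Multiplying by 58⁻¹ = 115 gives x ≡ 115·14 = 1610 = 13·117 + 89 ≡ 89 (mod 117).
Check: φ(89) = 58·89 + 90 = 5252 = 44·117 + 104 ≡ 104 (mod 117).

89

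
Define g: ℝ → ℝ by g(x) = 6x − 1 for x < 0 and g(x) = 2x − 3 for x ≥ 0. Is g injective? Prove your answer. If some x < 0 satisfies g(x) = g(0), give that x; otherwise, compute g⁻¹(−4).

-1/3

Both pieces are strictly increasing (slopes 6 and 2), so each is injective on its own interval.
The left piece maps (−∞, 0) onto (−∞, −1); the right piece maps [0, ∞) onto [−3, ∞).
These images overlap. In particular g(0) = −3 (right piece), and solving 6x − 1 = −3 on the left piece gives x = −1/3 < 0.
So g(−1/3) = g(0) with −1/3 ≠ 0, and g is not injective. This x = −1/3 is the requested value below 0.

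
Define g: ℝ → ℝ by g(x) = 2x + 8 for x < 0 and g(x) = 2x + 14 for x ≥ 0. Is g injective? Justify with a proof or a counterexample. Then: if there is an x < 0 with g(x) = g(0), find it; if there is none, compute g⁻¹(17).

3/2

Both pieces are strictly increasing (slopes 2 and 2), so each is injective on its own interval.
The left piece maps (−∞, 0) onto (−∞, 8); the right piece maps [0, ∞) onto [14, ∞).
These images are disjoint, so no value is attained by both pieces. Thus g is injective.
Because the two images are disjoint, no x < 0 has g(x) = g(0), so we compute g⁻¹(17): 17 lies in [14, ∞), so solve 2x + 14 = 17: x = (17 − 14)/2 = 3/2.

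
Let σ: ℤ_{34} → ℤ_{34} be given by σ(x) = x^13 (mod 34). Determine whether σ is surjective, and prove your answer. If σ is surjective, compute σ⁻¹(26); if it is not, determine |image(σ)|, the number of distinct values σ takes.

8

Computing x^13 mod 34 for each x (by repeated squaring, reducing mod 34 at every step), the values σ(0), σ(1), …, σ(33) are: 0, 1, 32, 29, 4, 3, 10, 23, 26, 25, 28, 7, 14, 13, 22, 19, 16, 17, 18, 15, 12, 21, 20, 27, 6, 9, 8, 11, 24, 31, 30, 5, 2, 33.
Every element of ℤ_{34} appears exactly once in this list, so σ is a bijection, and in particular surjective.
Since σ is surjective, we read off the preimage of 26 from the same table: σ(8) = 26, so σ⁻¹(26) = 8.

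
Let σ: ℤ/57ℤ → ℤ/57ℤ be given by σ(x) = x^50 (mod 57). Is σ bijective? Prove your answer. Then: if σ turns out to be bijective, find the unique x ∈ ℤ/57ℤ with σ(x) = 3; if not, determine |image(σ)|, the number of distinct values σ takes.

σ(8): Repeated squaring mod 57: 8^1 ≡ 8, 8^2 ≡ 8² = 64 ≡ 7, 8^4 ≡ 7² = 49, 8^8 ≡ 49² = 2401 ≡ 7, 8^16 ≡ 7² = 49, 8^32 ≡ 49² = 2401 ≡ 7. Since 50 = 32 + 16 + 2, 8^50 ≡ 7·49·7: 7·49 = 343 ≡ 1, then 1·7 = 7. So 8^50 ≡ 7 (mod 57).
σ(11): Repeated squaring mod 57: 11^1 ≡ 11, 11^2 ≡ 11² = 121 ≡ 7, 11^4 ≡ 7² = 49, 11^8 ≡ 49² = 2401 ≡ 7, 11^16 ≡ 7² = 49, 11^32 ≡ 49² = 2401 ≡ 7. Since 50 = 32 + 16 + 2, 11^50 ≡ 7·49·7: 7·49 = 343 ≡ 1, then 1·7 = 7. So 11^50 ≡ 7 (mod 57).
So σ(8) = σ(11) = 7 while 8 ≠ 11, so σ is not injective, hence not bijective.
Since σ is not bijective, we determine |image(σ)|. Computing x^50 mod 57 for each x (by repeated squaring, reducing mod 57 at every step), the values σ(0), σ(1), …, σ(56) are: 0, 1, 25, 42, 55, 28, 24, 49, 7, 54, 16, 7, 30, 43, 28, 36, 4, 25, 39, 19, 1, 6, 4, 55, 9, 43, 49, 45, 16, 16, 45, 49, 43, 9, 55, 4, 6, 1, 19, 39, 25, 4, 36, 28, 43, 30, 7, 16, 54, 7, 49, 24, 28, 55, 42, 25, 1.
The distinct values are {0, 1, 4, 6, 7, 9, 16, 19, 24, 25, 28, 30, 36, 39, 42, 43, 45, 49, 54, 55}; there are 20 of them.

20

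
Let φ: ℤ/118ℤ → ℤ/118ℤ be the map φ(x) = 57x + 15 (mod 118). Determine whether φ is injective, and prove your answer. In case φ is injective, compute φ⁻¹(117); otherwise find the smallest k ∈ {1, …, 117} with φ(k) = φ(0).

8

If φ(x_1) = φ(x_2), then 57x_1 ≡ 57x_2 (mod 118). Because gcd(57, 118) = 1, we may cancel 57 to get x_1 ≡ x_2 (mod 118).
Hence φ is injective.
We now compute 57⁻¹ mod 118 explicitly. Euclid's algorithm: 118 = 2·57 + 4, 57 = 14·4 + 1; back-substituting gives 1 = 29·57 − 14·118, so 57⁻¹ ≡ 29 (mod 118).
Since φ is injective, we find φ⁻¹(117): we need 57x ≡ 117 − 15 ≡ 102 (mod 118). Using 57⁻¹ = 29: x ≡ 29·102 = 2958 = 25·118 + 8, so x = 8.
Check: φ(8) = 57·8 + 15 = 471 = 3·118 + 117 ≡ 117 (mod 118).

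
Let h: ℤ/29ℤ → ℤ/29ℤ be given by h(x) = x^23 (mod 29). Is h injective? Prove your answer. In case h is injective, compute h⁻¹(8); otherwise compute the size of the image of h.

Since 29 is prime, the nonzero elements of ℤ/29ℤ form a cyclic group of order 28.
As gcd(23, 28) = 1, raising to the 23rd power is a bijection on this group: if a^23 ≡ b^23 then (ab^{−1})^23 = 1, and the only element of order dividing gcd(23, 28) = 1 is 1, so a = b.
With h(0) = 0 this makes h injective on all of ℤ/29ℤ, hence bijective (finite equal-size domain and codomain). In particular h is injective.
Since h is injective, we find the preimage of 8. The inverse of x ↦ x^23 on (ℤ/29ℤ)^× is x ↦ x^11, because 23·11 = 253 = 9·28 + 1 ≡ 1 (mod 28) and x^{28} = 1 for x ≠ 0 (Fermat). So h⁻¹(8) = 8^11 mod 29.
Repeated squaring mod 29: 8^1 ≡ 8, 8^2 ≡ 8² = 64 ≡ 6, 8^4 ≡ 6² = 36 ≡ 7, 8^8 ≡ 7² = 49 ≡ 20. Since 11 = 8 + 2 + 1, 8^11 ≡ 20·6·8: 20·6 = 120 ≡ 4, then 4·8 = 32 ≡ 3. So 8^11 ≡ 3 (mod 29).
Hence h⁻¹(8) = 3.

3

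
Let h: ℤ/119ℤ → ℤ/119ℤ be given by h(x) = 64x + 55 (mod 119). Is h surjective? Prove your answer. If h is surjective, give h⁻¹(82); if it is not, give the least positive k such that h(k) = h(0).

Recall that surjectivity means every element of the codomain has a preimage under h.
Since gcd(64, 119) = 1, 64 is invertible modulo 119. Euclid's algorithm: 119 = 1·64 + 55, 64 = 1·55 + 9, 55 = 6·9 + 1; back-substituting gives 1 = 106·64 − 57·119, so 64⁻¹ ≡ 106 (mod 119).
Then y ↦ 106(y − 55) is a two-sided inverse to h, so every y ∈ ℤ/119ℤ has a preimage.
Hence h is surjective.
Since h is surjective, we compute h⁻¹(82): solve 64x + 55 ≡ 82 (mod 119), i.e. 64x ≡ 27 (mod 119).
Multiplying by 64⁻¹ = 106 gives x ≡ 106·27 = 2862 = 24·119 + 6 ≡ 6 (mod 119).
Check: h(6) = 64·6 + 55 = 439 = 3·119 + 82 ≡ 82 (mod 119).

6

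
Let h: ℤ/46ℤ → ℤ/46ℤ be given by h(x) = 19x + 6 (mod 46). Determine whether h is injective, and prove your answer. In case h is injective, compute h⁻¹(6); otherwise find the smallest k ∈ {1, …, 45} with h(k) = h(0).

0

Recall that h is injective when h(s) = h(t) forces s = t.
Suppose h(s) = h(t) in ℤ/46ℤ. Then 19s + 6 ≡ 19t + 6 (mod 46), so 19(s − t) ≡ 0 (mod 46).
Since gcd(19, 46) = 1, 19 is invertible modulo 46, so s − t ≡ 0 (mod 46), i.e. s = t.
Therefore h is injective.
We now compute 19⁻¹ mod 46 explicitly. Euclid's algorithm: 46 = 2·19 + 8, 19 = 2·8 + 3, 8 = 2·3 + 2, 3 = 1·2 + 1; back-substituting gives 1 = 17·19 − 7·46, so 19⁻¹ ≡ 17 (mod 46).
Since h is injective, we find h⁻¹(6): we need 19x ≡ 6 − 6 ≡ 0 (mod 46). Using 19⁻¹ = 17: x ≡ 17·0 = 0, so x = 0.
Check: h(0) = 19·0 + 6 = 6 ≡ 6 (mod 46).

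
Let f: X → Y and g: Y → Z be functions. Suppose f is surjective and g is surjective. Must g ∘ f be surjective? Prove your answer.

Let c ∈ Z. Since g is surjective, there is b ∈ Y with g(b) = c. Since f is surjective, there is a ∈ X with f(a) = b.
Then (g ∘ f)(a) = g(b) = c. Hence g ∘ f is surjective.

surjective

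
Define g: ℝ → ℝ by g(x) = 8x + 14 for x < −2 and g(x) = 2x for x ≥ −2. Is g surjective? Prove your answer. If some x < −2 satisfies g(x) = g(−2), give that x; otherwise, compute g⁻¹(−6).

Both pieces are strictly increasing (slopes 8 and 2), so each is injective on its own interval.
The left piece maps (−∞, −2) onto (−∞, −2); the right piece maps [−2, ∞) onto [−4, ∞).
The union (−∞, −2) ∪ [−4, ∞) covers ℝ, so g is surjective.
For the follow-up: the images overlap, so an x < −2 with g(x) = g(−2) exists. g(−2) = −4; solving 8x + 14 = −4 for x < −2 gives x = (−4 − 14)/8 = −9/4.

-9/4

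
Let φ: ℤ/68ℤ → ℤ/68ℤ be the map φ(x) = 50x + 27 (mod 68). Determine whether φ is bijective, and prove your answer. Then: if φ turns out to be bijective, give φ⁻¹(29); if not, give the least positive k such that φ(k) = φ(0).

34

Recall: φ is injective when φ(x_1) = φ(x_2) forces x_1 = x_2.
We have gcd(50, 68) = 2 > 1. Taking x_1 = 0 and x_2 = 34: φ(0) = 27 and φ(34) = 50·34 + 27 = 1727 ≡ 27 (mod 68).
So φ(0) = φ(34) while 0 ≠ 34, hence φ is not injective, hence not bijective.
Since φ is not bijective, we find the least positive k with φ(k) = φ(0): this means 50k ≡ 0 (mod 68), i.e. 68 ∣ 50k. Since gcd(50, 68) = 2, dividing through by 2 this holds exactly when 34 ∣ 25k, and as gcd(25, 34) = 1, exactly when 34 ∣ k.
The smallest positive such k is 34.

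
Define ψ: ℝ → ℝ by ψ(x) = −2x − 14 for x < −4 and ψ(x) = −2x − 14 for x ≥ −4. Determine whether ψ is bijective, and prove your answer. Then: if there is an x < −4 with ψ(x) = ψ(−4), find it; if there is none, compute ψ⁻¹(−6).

Both pieces are strictly decreasing (slopes −2 and −2), so each is injective on its own interval.
The left piece maps (−∞, −4) onto (−6, ∞); the right piece maps [−4, ∞) onto (−∞, −6].
Since −6 = −6, the images partition ℝ: ψ is injective and surjective, hence bijective.
Because the two images are disjoint, no x < −4 has ψ(x) = ψ(−4), so we compute ψ⁻¹(−6): −6 lies in (−∞, −6], so solve −2x − 14 = −6: x = (−6 + 14)/(−2) = −4.

-4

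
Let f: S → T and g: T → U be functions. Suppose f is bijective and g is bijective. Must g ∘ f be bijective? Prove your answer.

Injectivity: if g(f(a)) = g(f(b)) then f(a) = f(b) (g injective) so a = b (f injective).
Surjectivity: for c ∈ U pick b with g(b) = c, then a with f(a) = b; then (g ∘ f)(a) = c.
Thus g ∘ f is bijective.

bijective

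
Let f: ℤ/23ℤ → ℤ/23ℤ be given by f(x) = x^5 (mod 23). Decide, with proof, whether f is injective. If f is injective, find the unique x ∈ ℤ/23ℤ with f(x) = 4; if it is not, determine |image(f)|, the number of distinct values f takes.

Since 23 is prime, the nonzero elements of ℤ/23ℤ form a cyclic group of order 22.
As gcd(5, 22) = 1, raising to the 5th power is a bijection on this group: if x_1^5 ≡ x_2^5 then (x_1x_2^{−1})^5 = 1, and the only element of order dividing gcd(5, 22) = 1 is 1, so x_1 = x_2.
With f(0) = 0 this makes f injective on all of ℤ/23ℤ, hence bijective (finite equal-size domain and codomain). In particular f is injective.
Since f is injective, we find the preimage of 4. The inverse of x ↦ x^5 on (ℤ/23ℤ)^× is x ↦ x^9, because 5·9 = 45 = 2·22 + 1 ≡ 1 (mod 22) and x^{22} = 1 for x ≠ 0 (Fermat). So f⁻¹(4) = 4^9 mod 23.
Repeated squaring mod 23: 4^1 ≡ 4, 4^2 ≡ 4² = 16, 4^4 ≡ 16² = 256 ≡ 3, 4^8 ≡ 3² = 9. Since 9 = 8 + 1, 4^9 ≡ 9·4: 9·4 = 36 ≡ 13. So 4^9 ≡ 13 (mod 23).
Hence f⁻¹(4) = 13.

13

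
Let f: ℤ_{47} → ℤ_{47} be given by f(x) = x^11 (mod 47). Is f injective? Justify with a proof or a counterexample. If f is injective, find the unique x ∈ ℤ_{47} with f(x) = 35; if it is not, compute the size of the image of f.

31

Since 47 is prime, the nonzero elements of ℤ_{47} form a cyclic group of order 46.
As gcd(11, 46) = 1, raising to the 11th power is a bijection on this group: if a^11 ≡ b^11 then (ab^{−1})^11 = 1, and the only element of order dividing gcd(11, 46) = 1 is 1, so a = b.
With f(0) = 0 this makes f injective on all of ℤ_{47}, hence bijective (finite equal-size domain and codomain). In particular f is injective.
Since f is injective, we find the preimage of 35. The inverse of x ↦ x^11 on (ℤ_{47})^× is x ↦ x^21, because 11·21 = 231 = 5·46 + 1 ≡ 1 (mod 46) and x^{46} = 1 for x ≠ 0 (Fermat). So f⁻¹(35) = 35^21 mod 47.
Repeated squaring mod 47: 35^1 ≡ 35, 35^2 ≡ 35² = 1225 ≡ 3, 35^4 ≡ 3² = 9, 35^8 ≡ 9² = 81 ≡ 34, 35^16 ≡ 34² = 1156 ≡ 28. Since 21 = 16 + 4 + 1, 35^21 ≡ 28·9·35: 28·9 = 252 ≡ 17, then 17·35 = 595 ≡ 31. So 35^21 ≡ 31 (mod 47).
Hence f⁻¹(35) = 31.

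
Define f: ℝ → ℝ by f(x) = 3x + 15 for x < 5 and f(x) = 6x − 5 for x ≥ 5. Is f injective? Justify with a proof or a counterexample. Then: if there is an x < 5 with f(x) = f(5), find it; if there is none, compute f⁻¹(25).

10/3

Both pieces are strictly increasing (slopes 3 and 6), so each is injective on its own interval.
The left piece maps (−∞, 5) onto (−∞, 30); the right piece maps [5, ∞) onto [25, ∞).
These images overlap. In particular f(5) = 25 (right piece), and solving 3x + 15 = 25 on the left piece gives x = 10/3 < 5.
So f(10/3) = f(5) with 10/3 ≠ 5, and f is not injective. This x = 10/3 is the requested value below 5.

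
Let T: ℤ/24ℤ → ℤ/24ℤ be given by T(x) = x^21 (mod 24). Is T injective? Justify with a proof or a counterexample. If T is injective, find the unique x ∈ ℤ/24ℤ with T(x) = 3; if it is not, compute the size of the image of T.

T(0) = 0^21 = 0.
T(6): Repeated squaring mod 24: 6^1 ≡ 6, 6^2 ≡ 6² = 36 ≡ 12, 6^4 ≡ 12² = 144 ≡ 0, 6^8 ≡ 0² = 0, 6^16 ≡ 0² = 0. Since 21 = 16 + 4 + 1, 6^21 ≡ 0·0·6: 0·0 = 0, then 0·6 = 0. So 6^21 ≡ 0 (mod 24).
So T(0) = T(6) = 0 while 0 ≠ 6, thus T is not injective.
Since T is not injective, we determine |image(T)|. Computing x^21 mod 24 for each x (by repeated squaring, reducing mod 24 at every step), the values T(0), T(1), …, T(23) are: 0, 1, 8, 3, 16, 5, 0, 7, 8, 9, 16, 11, 0, 13, 8, 15, 16, 17, 0, 19, 8, 21, 16, 23.
The distinct values are {0, 1, 3, 5, 7, 8, 9, 11, 13, 15, 16, 17, 19, 21, 23}; there are 15 of them.

15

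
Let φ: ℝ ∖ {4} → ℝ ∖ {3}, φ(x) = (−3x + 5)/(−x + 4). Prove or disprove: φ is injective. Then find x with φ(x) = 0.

5/3

Suppose φ(a) = φ(b). Cross-multiplying: (−3a + 5)(−b + 4) = (−3b + 5)(−a + 4).
Expanding both sides and cancelling the symmetric terms leaves −7·(a − b) = 0. Since −7 ≠ 0, a = b. So φ is injective.
Solving φ(x) = 0: cross-multiplying gives −3x + 5 = 0(−x + 4), which rearranges to −3x = −5, so x = 5/3.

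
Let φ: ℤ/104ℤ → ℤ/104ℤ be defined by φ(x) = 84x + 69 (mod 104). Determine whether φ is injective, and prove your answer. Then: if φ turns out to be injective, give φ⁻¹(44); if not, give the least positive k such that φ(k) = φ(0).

We have gcd(84, 104) = 4 > 1. Taking s = 0 and t = 26: φ(0) = 69 and φ(26) = 84·26 + 69 = 2253 ≡ 69 (mod 104).
So φ(0) = φ(26) while 0 ≠ 26, thus φ is not injective.
Since φ is not injective, we find the least positive k with φ(k) = φ(0): this means 84k ≡ 0 (mod 104), i.e. 104 ∣ 84k. Since gcd(84, 104) = 4, dividing through by 4 this holds exactly when 26 ∣ 21k, and as gcd(21, 26) = 1, exactly when 26 ∣ k.
The smallest positive such k is 26.

26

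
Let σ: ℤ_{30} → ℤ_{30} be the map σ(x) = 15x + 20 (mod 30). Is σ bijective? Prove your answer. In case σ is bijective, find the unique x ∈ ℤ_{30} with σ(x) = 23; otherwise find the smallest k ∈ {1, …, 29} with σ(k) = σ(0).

We have gcd(15, 30) = 15 > 1. Taking a = 0 and b = 2: σ(0) = 20 and σ(2) = 15·2 + 20 = 50 ≡ 20 (mod 30).
So σ(0) = σ(2) while 0 ≠ 2, therefore σ is not injective, hence not bijective.
Since σ is not bijective, we find the least positive k with σ(k) = σ(0): this means 15k ≡ 0 (mod 30), i.e. 30 ∣ 15k. Since gcd(15, 30) = 15, dividing through by 15 this holds exactly when 2 ∣ k.
The smallest positive such k is 2.

2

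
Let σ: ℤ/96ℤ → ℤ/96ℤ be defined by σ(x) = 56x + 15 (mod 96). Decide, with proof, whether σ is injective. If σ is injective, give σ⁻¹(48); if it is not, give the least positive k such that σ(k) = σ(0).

We have gcd(56, 96) = 8 > 1. Taking a = 0 and b = 12: σ(0) = 15 and σ(12) = 56·12 + 15 = 687 ≡ 15 (mod 96).
So σ(0) = σ(12) while 0 ≠ 12, so σ is not injective.
Since σ is not injective, we find the least positive k with σ(k) = σ(0): this means 56k ≡ 0 (mod 96), i.e. 96 ∣ 56k. Since gcd(56, 96) = 8, dividing through by 8 this holds exactly when 12 ∣ 7k, and as gcd(7, 12) = 1, exactly when 12 ∣ k.
The smallest positive such k is 12.

12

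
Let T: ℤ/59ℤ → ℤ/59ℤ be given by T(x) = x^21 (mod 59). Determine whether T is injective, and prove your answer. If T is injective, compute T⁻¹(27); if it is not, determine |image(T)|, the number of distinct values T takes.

51

Since 59 is prime, the nonzero elements of ℤ/59ℤ form a cyclic group of order 58.
As gcd(21, 58) = 1, raising to the 21st power is a bijection on this group: if u^21 ≡ v^21 then (uv^{−1})^21 = 1, and the only element of order dividing gcd(21, 58) = 1 is 1, so u = v.
With T(0) = 0 this makes T injective on all of ℤ/59ℤ, hence bijective (finite equal-size domain and codomain). In particular T is injective.
Since T is injective, we find the preimage of 27. The inverse of x ↦ x^21 on (ℤ/59ℤ)^× is x ↦ x^47, because 21·47 = 987 = 17·58 + 1 ≡ 1 (mod 58) and x^{58} = 1 for x ≠ 0 (Fermat). So T⁻¹(27) = 27^47 mod 59.
Repeated squaring mod 59: 27^1 ≡ 27, 27^2 ≡ 27² = 729 ≡ 21, 27^4 ≡ 21² = 441 ≡ 28, 27^8 ≡ 28² = 784 ≡ 17, 27^16 ≡ 17² = 289 ≡ 53, 27^32 ≡ 53² = 2809 ≡ 36. Since 47 = 32 + 8 + 4 + 2 + 1, 27^47 ≡ 36·17·28·21·27: 36·17 = 612 ≡ 22, then 22·28 = 616 ≡ 26, then 26·21 = 546 ≡ 15, then 15·27 = 405 ≡ 51. So 27^47 ≡ 51 (mod 59).
Hence T⁻¹(27) = 51.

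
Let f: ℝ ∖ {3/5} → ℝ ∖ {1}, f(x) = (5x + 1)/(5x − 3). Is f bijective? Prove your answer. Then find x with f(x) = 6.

Suppose f(a) = f(b). Cross-multiplying: (5a + 1)(5b − 3) = (5b + 1)(5a − 3).
Expanding both sides and cancelling the symmetric terms leaves −20·(a − b) = 0. Since −20 ≠ 0, a = b. Therefore f is injective.
For any y ≠ 1, solving y(5x − 3) = 5x + 1 for x gives a well-defined x ≠ 3/5. So f is surjective.
Thus f is bijective.
Solving f(x) = 6: cross-multiplying gives 5x + 1 = 6(5x − 3), which rearranges to −25x = −19, so x = 19/25.

19/25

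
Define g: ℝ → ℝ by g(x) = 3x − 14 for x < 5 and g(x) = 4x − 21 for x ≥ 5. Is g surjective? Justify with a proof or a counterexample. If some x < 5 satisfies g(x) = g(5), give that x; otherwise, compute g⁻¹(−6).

Both pieces are strictly increasing (slopes 3 and 4), so each is injective on its own interval.
The left piece maps (−∞, 5) onto (−∞, 1); the right piece maps [5, ∞) onto [−1, ∞).
The union (−∞, 1) ∪ [−1, ∞) covers ℝ, so g is surjective.
For the follow-up: the images overlap, so an x < 5 with g(x) = g(5) exists. g(5) = −1; solving 3x − 14 = −1 for x < 5 gives x = (−1 + 14)/3 = 13/3.

13/3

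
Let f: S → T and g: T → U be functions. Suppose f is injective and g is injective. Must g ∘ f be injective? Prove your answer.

Suppose (g ∘ f)(x_1) = (g ∘ f)(x_2), i.e. g(f(x_1)) = g(f(x_2)).
Since g is injective, f(x_1) = f(x_2). Since f is injective, x_1 = x_2. Thus g ∘ f is injective.

injective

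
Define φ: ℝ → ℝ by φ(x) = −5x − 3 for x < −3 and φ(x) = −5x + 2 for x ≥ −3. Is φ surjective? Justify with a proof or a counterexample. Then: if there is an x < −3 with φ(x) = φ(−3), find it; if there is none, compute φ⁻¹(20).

Both pieces are strictly decreasing (slopes −5 and −5), so each is injective on its own interval.
The left piece maps (−∞, −3) onto (12, ∞); the right piece maps [−3, ∞) onto (−∞, 17].
The union (12, ∞) ∪ (−∞, 17] covers ℝ, so φ is surjective.
For the follow-up: the images overlap, so an x < −3 with φ(x) = φ(−3) exists. φ(−3) = 17; solving −5x − 3 = 17 for x < −3 gives x = (17 + 3)/(−5) = −4.

-4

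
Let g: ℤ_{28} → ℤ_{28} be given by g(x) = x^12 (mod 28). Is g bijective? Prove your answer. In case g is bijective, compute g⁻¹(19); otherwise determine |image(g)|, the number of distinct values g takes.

4

g(1) = 1^12 = 1.
g(3): Repeated squaring mod 28: 3^1 ≡ 3, 3^2 ≡ 3² = 9, 3^4 ≡ 9² = 81 ≡ 25, 3^8 ≡ 25² = 625 ≡ 9. Since 12 = 8 + 4, 3^12 ≡ 9·25: 9·25 = 225 ≡ 1. So 3^12 ≡ 1 (mod 28).
So g(1) = g(3) = 1 while 1 ≠ 3, hence g is not injective, hence not bijective.
Since g is not bijective, we determine |image(g)|. Computing x^12 mod 28 for each x (by repeated squaring, reducing mod 28 at every step), the values g(0), g(1), …, g(27) are: 0, 1, 8, 1, 8, 1, 8, 21, 8, 1, 8, 1, 8, 1, 0, 1, 8, 1, 8, 1, 8, 21, 8, 1, 8, 1, 8, 1.
The distinct values are {0, 1, 8, 21}; there are 4 of them.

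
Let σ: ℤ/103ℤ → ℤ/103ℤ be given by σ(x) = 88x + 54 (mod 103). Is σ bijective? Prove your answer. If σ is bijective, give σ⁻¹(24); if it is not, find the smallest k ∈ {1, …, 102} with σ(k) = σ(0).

Suppose σ(u) = σ(v) in ℤ/103ℤ. Then 88u + 54 ≡ 88v + 54 (mod 103), so 88(u − v) ≡ 0 (mod 103).
Since gcd(88, 103) = 1, 88 is invertible modulo 103, therefore u − v ≡ 0 (mod 103), i.e. u = v.
We now compute 88⁻¹ mod 103 explicitly. Euclid's algorithm: 103 = 1·88 + 15, 88 = 5·15 + 13, 15 = 1·13 + 2, 13 = 6·2 + 1; back-substituting gives 1 = 48·88 − 41·103, so 88⁻¹ ≡ 48 (mod 103).
Then y ↦ 48(y − 54) is a two-sided inverse to σ, so every y ∈ ℤ/103ℤ has a preimage.
Thus σ is bijective.
Since σ is bijective, we compute σ⁻¹(24): solve 88x + 54 ≡ 24 (mod 103), i.e. 88x ≡ 73 (mod 103).
Multiplying by 88⁻¹ = 48 gives x ≡ 48·73 = 3504 = 34·103 + 2 ≡ 2 (mod 103).
Check: σ(2) = 88·2 + 54 = 230 = 2·103 + 24 ≡ 24 (mod 103).

2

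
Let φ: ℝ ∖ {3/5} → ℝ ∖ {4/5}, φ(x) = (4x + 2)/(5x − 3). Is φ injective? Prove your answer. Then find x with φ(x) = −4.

Suppose φ(s) = φ(t). Cross-multiplying: (4s + 2)(5t − 3) = (4t + 2)(5s − 3).
Expanding both sides and cancelling the symmetric terms leaves −22·(s − t) = 0. Since −22 ≠ 0, s = t. Therefore φ is injective.
Solving φ(x) = −4: cross-multiplying gives 4x + 2 = −4(5x − 3), which rearranges to 24x = 10, so x = 5/12.

5/12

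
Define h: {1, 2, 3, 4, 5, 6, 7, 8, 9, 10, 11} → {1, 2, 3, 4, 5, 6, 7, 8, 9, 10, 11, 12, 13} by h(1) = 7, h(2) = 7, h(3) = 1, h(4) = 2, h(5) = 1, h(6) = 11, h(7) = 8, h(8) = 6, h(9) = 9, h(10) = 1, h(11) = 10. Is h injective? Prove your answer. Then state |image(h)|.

8

h(1) = 7 = h(2) with 1 ≠ 2, so h is not injective.
The image of h is {1, 2, 6, 7, 8, 9, 10, 11}, which has 8 elements.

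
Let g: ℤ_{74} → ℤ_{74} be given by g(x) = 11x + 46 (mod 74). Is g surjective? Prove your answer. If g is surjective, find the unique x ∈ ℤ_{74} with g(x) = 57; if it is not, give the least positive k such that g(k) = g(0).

1

Since gcd(11, 74) = 1, 11 is invertible modulo 74. Euclid's algorithm: 74 = 6·11 + 8, 11 = 1·8 + 3, 8 = 2·3 + 2, 3 = 1·2 + 1; back-substituting gives 1 = 27·11 − 4·74, so 11⁻¹ ≡ 27 (mod 74).
Then y ↦ 27(y − 46) is a two-sided inverse to g, so every y ∈ ℤ_{74} has a preimage.
Thus g is surjective.
Since g is surjective, we find g⁻¹(57): we need 11x ≡ 57 − 46 ≡ 11 (mod 74). Using 11⁻¹ = 27: x ≡ 27·11 = 297 = 4·74 + 1, so x = 1.
Check: g(1) = 11·1 + 46 = 57 ≡ 57 (mod 74).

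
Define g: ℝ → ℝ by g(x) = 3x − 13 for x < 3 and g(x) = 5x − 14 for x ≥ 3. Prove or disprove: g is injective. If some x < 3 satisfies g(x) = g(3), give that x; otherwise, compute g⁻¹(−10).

1

Both pieces are strictly increasing (slopes 3 and 5), so each is injective on its own interval.
The left piece maps (−∞, 3) onto (−∞, −4); the right piece maps [3, ∞) onto [1, ∞).
These images are disjoint, so no value is attained by both pieces. Thus g is injective.
Because the two images are disjoint, no x < 3 has g(x) = g(3), so we compute g⁻¹(−10): −10 lies in (−∞, −4), so solve 3x − 13 = −10: x = (−10 + 13)/3 = 1.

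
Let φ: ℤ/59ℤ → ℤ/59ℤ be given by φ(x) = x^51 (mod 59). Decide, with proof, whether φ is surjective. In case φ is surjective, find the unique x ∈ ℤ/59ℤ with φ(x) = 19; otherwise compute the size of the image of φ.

49

Since 59 is prime, the nonzero elements of ℤ/59ℤ form a cyclic group of order 58.
As gcd(51, 58) = 1, raising to the 51st power is a bijection on this group: if u^51 ≡ v^51 then (uv^{−1})^51 = 1, and the only element of order dividing gcd(51, 58) = 1 is 1, so u = v.
With φ(0) = 0 this makes φ injective on all of ℤ/59ℤ, hence bijective (finite equal-size domain and codomain). In particular φ is surjective.
Since φ is surjective, we find the preimage of 19. The inverse of x ↦ x^51 on (ℤ/59ℤ)^× is x ↦ x^33, because 51·33 = 1683 = 29·58 + 1 ≡ 1 (mod 58) and x^{58} = 1 for x ≠ 0 (Fermat). So φ⁻¹(19) = 19^33 mod 59.
Repeated squaring mod 59: 19^1 ≡ 19, 19^2 ≡ 19² = 361 ≡ 7, 19^4 ≡ 7² = 49, 19^8 ≡ 49² = 2401 ≡ 41, 19^16 ≡ 41² = 1681 ≡ 29, 19^32 ≡ 29² = 841 ≡ 15. Since 33 = 32 + 1, 19^33 ≡ 15·19: 15·19 = 285 ≡ 49. So 19^33 ≡ 49 (mod 59).
Hence φ⁻¹(19) = 49.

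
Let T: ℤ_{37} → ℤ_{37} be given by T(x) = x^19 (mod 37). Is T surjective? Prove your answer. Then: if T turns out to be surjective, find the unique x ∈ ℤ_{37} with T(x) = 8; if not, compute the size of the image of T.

29

Since 37 is prime, the nonzero elements of ℤ_{37} form a cyclic group of order 36.
As gcd(19, 36) = 1, raising to the 19th power is a bijection on this group: if x_1^19 ≡ x_2^19 then (x_1x_2^{−1})^19 = 1, and the only element of order dividing gcd(19, 36) = 1 is 1, so x_1 = x_2.
With T(0) = 0 this makes T injective on all of ℤ_{37}, hence bijective (finite equal-size domain and codomain). In particular T is surjective.
Since T is surjective, we find the preimage of 8. The inverse of x ↦ x^19 on (ℤ_{37})^× is x ↦ x^19, because 19·19 = 361 = 10·36 + 1 ≡ 1 (mod 36) and x^{36} = 1 for x ≠ 0 (Fermat). So T⁻¹(8) = 8^19 mod 37.
Repeated squaring mod 37: 8^1 ≡ 8, 8^2 ≡ 8² = 64 ≡ 27, 8^4 ≡ 27² = 729 ≡ 26, 8^8 ≡ 26² = 676 ≡ 10, 8^16 ≡ 10² = 100 ≡ 26. Since 19 = 16 + 2 + 1, 8^19 ≡ 26·27·8: 26·27 = 702 ≡ 36, then 36·8 = 288 ≡ 29. So 8^19 ≡ 29 (mod 37).
Hence T⁻¹(8) = 29.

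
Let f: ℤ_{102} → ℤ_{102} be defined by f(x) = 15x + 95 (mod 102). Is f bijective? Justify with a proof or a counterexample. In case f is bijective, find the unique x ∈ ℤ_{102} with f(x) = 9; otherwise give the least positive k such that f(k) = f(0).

We have gcd(15, 102) = 3 > 1. Taking x_1 = 0 and x_2 = 34: f(0) = 95 and f(34) = 15·34 + 95 = 605 ≡ 95 (mod 102).
So f(0) = f(34) while 0 ≠ 34, thus f is not injective, hence not bijective.
Since f is not bijective, we find the least positive k with f(k) = f(0): this means 15k ≡ 0 (mod 102), i.e. 102 ∣ 15k. Since gcd(15, 102) = 3, dividing through by 3 this holds exactly when 34 ∣ 5k, and as gcd(5, 34) = 1, exactly when 34 ∣ k.
The smallest positive such k is 34.

34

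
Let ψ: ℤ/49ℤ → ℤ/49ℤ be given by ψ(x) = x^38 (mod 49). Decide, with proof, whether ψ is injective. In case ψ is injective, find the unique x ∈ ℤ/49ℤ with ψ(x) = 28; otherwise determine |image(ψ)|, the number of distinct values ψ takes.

ψ(0) = 0^38 = 0.
ψ(7): Repeated squaring mod 49: 7^1 ≡ 7, 7^2 ≡ 7² = 49 ≡ 0, 7^4 ≡ 0² = 0, 7^8 ≡ 0² = 0, 7^16 ≡ 0² = 0, 7^32 ≡ 0² = 0. Since 38 = 32 + 4 + 2, 7^38 ≡ 0·0·0: 0·0 = 0, then 0·0 = 0. So 7^38 ≡ 0 (mod 49).
So ψ(0) = ψ(7) = 0 while 0 ≠ 7, therefore ψ is not injective.
Since ψ is not injective, we determine |image(ψ)|. Computing x^38 mod 49 for each x (by repeated squaring, reducing mod 49 at every step), the values ψ(0), ψ(1), …, ψ(48) are: 0, 1, 46, 23, 9, 4, 29, 0, 22, 39, 37, 44, 11, 8, 0, 43, 32, 2, 30, 18, 36, 0, 15, 25, 16, 16, 25, 15, 0, 36, 18, 30, 2, 32, 43, 0, 8, 11, 44, 37, 39, 22, 0, 29, 4, 9, 23, 46, 1.
The distinct values are {0, 1, 2, 4, 8, 9, 11, 15, 16, 18, 22, 23, 25, 29, 30, 32, 36, 37, 39, 43, 44, 46}; there are 22 of them.

22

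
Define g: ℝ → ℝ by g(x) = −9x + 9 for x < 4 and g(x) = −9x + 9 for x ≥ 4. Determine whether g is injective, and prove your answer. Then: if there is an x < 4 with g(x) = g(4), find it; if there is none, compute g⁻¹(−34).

Both pieces are strictly decreasing (slopes −9 and −9), so each is injective on its own interval.
The left piece maps (−∞, 4) onto (−27, ∞); the right piece maps [4, ∞) onto (−∞, −27].
These images are disjoint, so no value is attained by both pieces. Hence g is injective.
Because the two images are disjoint, no x < 4 has g(x) = g(4), so we compute g⁻¹(−34): −34 lies in (−∞, −27], so solve −9x + 9 = −34: x = (−34 − 9)/(−9) = 43/9.

43/9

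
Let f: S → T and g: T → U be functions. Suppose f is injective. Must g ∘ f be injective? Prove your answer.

not injective

No. Take S = T = U = {0, 1}, f = identity (injective), and g(x) = 0 for every x.
Then (g ∘ f)(0) = 0 = (g ∘ f)(1) with 0 ≠ 1, so g ∘ f is not injective.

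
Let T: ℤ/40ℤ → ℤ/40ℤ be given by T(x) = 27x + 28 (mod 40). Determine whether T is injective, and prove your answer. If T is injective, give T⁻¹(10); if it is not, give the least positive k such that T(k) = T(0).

Recall: T is injective if T(a) = T(b) implies a = b.
If T(a) = T(b), then 27a ≡ 27b (mod 40). Because gcd(27, 40) = 1, we may cancel 27 to get a ≡ b (mod 40).
Therefore T is injective.
We now compute 27⁻¹ mod 40 explicitly. Euclid's algorithm: 40 = 1·27 + 13, 27 = 2·13 + 1; back-substituting gives 1 = 3·27 − 2·40, so 27⁻¹ ≡ 3 (mod 40).
Since T is injective, we find T⁻¹(10): we need 27x ≡ 10 − 28 ≡ 22 (mod 40). Using 27⁻¹ = 3: x ≡ 3·22 = 66 = 1·40 + 26, so x = 26.
Check: T(26) = 27·26 + 28 = 730 = 18·40 + 10 ≡ 10 (mod 40).

26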